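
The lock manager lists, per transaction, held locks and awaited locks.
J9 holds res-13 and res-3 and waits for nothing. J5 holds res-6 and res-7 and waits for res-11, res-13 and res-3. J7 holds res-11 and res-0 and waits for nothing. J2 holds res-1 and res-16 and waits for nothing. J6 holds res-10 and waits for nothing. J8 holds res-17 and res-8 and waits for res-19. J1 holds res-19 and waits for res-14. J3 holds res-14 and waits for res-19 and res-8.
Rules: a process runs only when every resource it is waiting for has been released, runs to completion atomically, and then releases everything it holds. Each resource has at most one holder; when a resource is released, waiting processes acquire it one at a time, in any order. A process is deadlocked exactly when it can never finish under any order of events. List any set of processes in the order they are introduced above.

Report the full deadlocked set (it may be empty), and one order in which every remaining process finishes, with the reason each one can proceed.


Deadlocked set: J8, J1 and J3.
Key observation: the loop J8 -> J1 -> J3 -> J8 blocks itself forever; no other process is dragged down with it.
The rest can finish in the order J7, J2, J9, J5, J6.
Check, step by step:
  J7: no waits; runs immediately, freeing res-11 and res-0
  J2: no waits; runs immediately, freeing res-1 and res-16
  J9: no waits; runs immediately, freeing res-13 and res-3
  run J5 (all its waits — res-11, res-13 and res-3 — are resolved); releases res-6 and res-7
  J6: no waits; runs immediately, freeing res-10


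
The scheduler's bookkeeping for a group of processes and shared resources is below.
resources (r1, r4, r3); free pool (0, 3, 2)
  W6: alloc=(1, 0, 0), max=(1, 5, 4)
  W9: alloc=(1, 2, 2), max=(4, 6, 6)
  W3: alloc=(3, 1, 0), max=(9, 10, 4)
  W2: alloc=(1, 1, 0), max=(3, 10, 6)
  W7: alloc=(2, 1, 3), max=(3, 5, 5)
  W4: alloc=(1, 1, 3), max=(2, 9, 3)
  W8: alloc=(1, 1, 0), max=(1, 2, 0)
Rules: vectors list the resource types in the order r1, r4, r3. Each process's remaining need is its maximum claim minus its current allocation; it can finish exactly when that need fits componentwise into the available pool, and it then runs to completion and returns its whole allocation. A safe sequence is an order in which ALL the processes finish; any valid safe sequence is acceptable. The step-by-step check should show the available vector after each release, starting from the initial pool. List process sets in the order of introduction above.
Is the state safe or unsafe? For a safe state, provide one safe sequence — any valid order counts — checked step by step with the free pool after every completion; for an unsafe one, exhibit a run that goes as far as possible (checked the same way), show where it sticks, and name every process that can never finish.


The state is UNSAFE.
Key observation: after W8, W7, W6, W9 complete, (5, 7, 7) is the best the pool ever gets, yet each leftover process wants more r4.
The run W8, W7, W6, W9 cannot be extended any further. Step-by-step check:
  pool = (0, 3, 2)
  W8 needs (0, 1, 0) <= (0, 3, 2) -> finishes; pool += (1, 1, 0) = (1, 4, 2)
  W7 needs (1, 4, 2) <= (1, 4, 2) -> finishes; pool += (2, 1, 3) = (3, 5, 5)
  W6 needs (0, 5, 4) <= (3, 5, 5) -> finishes; pool += (1, 0, 0) = (4, 5, 5)
  W9 needs (3, 4, 4) <= (4, 5, 5) -> finishes; pool += (1, 2, 2) = (5, 7, 7)
  W3 cannot run: need (6, 9, 4) vs free (5, 7, 7) (insufficient r1 and r4)
  W2 cannot run: need (2, 9, 6) vs free (5, 7, 7) (insufficient r4)
  W4 cannot run: need (1, 8, 0) vs free (5, 7, 7) (insufficient r4)
Permanently blocked: W3, W2 and W4.


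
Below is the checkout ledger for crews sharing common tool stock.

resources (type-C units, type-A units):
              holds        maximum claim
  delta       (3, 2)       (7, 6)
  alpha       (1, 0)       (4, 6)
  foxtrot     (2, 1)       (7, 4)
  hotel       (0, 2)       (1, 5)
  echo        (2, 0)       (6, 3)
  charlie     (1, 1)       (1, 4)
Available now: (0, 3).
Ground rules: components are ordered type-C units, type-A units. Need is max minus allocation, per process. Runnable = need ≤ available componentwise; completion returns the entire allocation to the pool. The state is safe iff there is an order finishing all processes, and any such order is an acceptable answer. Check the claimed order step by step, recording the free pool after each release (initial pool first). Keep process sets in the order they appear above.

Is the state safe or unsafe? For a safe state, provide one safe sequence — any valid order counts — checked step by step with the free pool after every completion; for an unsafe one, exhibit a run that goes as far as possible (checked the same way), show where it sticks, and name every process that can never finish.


UNSAFE.
Key observation: no order helps: past charlie, hotel, the free pool tops out at (1, 6), below what each blocked process needs in type-C units.
Going as far as possible: charlie, hotel; after that, nothing fits. Walking it through:
  pool = (0, 3)
  charlie needs (0, 3) <= (0, 3) -> finishes; pool += (1, 1) = (1, 4)
  hotel needs (1, 3) <= (1, 4) -> finishes; pool += (0, 2) = (1, 6)
  delta still needs (4, 4) but only (1, 6) is free — short on type-C units
  alpha still needs (3, 6) but only (1, 6) is free — short on type-C units
  foxtrot still needs (5, 3) but only (1, 6) is free — short on type-C units
  echo still needs (4, 3) but only (1, 6) is free — short on type-C units
Processes that can never finish: delta, alpha, foxtrot and echo.


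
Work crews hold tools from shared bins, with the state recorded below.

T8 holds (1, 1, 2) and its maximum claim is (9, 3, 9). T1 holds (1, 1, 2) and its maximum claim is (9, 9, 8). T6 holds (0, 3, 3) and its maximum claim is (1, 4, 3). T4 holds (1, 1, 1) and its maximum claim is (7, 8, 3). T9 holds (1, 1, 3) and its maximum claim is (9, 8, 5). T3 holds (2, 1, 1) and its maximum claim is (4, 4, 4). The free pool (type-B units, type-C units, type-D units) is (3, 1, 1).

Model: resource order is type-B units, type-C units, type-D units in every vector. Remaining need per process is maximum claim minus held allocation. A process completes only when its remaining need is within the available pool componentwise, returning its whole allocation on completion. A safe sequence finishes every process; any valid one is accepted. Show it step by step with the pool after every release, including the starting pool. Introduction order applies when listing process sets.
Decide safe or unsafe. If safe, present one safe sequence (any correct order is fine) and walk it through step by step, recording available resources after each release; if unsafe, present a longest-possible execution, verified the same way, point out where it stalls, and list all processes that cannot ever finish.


The state is UNSAFE.
Key observation: even finishing T6, T3 leaves just (5, 5, 5) free — too little type-B units for any of the remaining processes.
The run T6, T3 cannot be extended any further. Walking it through:
  pool = (3, 1, 1)
  T6: need (1, 1, 0) fits (3, 1, 1); releases (0, 3, 3), pool now (3, 4, 4)
  T3: need (2, 3, 3) fits (3, 4, 4); releases (2, 1, 1), pool now (5, 5, 5)
  T8 still needs (8, 2, 7) but only (5, 5, 5) is free — short on type-B units and type-D units
  T1 still needs (8, 8, 6) but only (5, 5, 5) is free — short on type-B units, type-C units and type-D units
  T4 still needs (6, 7, 2) but only (5, 5, 5) is free — short on type-B units and type-C units
  T9 still needs (8, 7, 2) but only (5, 5, 5) is free — short on type-B units and type-C units
Processes that can never finish: T8, T1, T4 and T9.


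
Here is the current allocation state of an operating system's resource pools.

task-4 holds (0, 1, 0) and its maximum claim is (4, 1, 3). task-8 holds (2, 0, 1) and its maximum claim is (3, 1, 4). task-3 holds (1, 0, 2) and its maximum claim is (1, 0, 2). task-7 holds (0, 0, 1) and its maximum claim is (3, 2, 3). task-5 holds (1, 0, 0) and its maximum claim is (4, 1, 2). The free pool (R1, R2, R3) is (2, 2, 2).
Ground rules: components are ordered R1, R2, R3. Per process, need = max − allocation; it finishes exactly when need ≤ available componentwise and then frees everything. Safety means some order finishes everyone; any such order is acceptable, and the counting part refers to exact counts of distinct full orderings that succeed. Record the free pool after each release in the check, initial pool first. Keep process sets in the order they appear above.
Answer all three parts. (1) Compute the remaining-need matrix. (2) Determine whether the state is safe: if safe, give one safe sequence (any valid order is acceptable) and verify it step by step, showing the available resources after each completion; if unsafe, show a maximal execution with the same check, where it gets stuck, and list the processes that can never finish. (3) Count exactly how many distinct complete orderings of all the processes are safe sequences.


(1) Outstanding need per process (order R1, R2, R3):
  task-4: (4, 0, 3)
  task-8: (1, 1, 3)
  task-3: (0, 0, 0)
  task-7: (3, 2, 2)
  task-5: (3, 1, 2)
(2) SAFE, for example via the order task-3, task-5, task-8, task-7, task-4.
Key observation: the first exact fit in this order is task-5 — it needs (3, 1, 2) with (3, 2, 4) free, meeting a requested resource to the last unit.
Walking it through:
  pool = (2, 2, 2)
  run task-3 (needs (0, 0, 0), free (2, 2, 2)); after release of (1, 0, 2) the pool is (3, 2, 4)
  run task-5 (needs (3, 1, 2), free (3, 2, 4)); after release of (1, 0, 0) the pool is (4, 2, 4)
  run task-8 (needs (1, 1, 3), free (4, 2, 4)); after release of (2, 0, 1) the pool is (6, 2, 5)
  run task-7 (needs (3, 2, 2), free (6, 2, 5)); after release of (0, 0, 1) the pool is (6, 2, 6)
  run task-4 (needs (4, 0, 3), free (6, 2, 6)); after release of (0, 1, 0) the pool is (6, 3, 6)
(3) Exactly 16 of the possible complete orderings are safe sequences.


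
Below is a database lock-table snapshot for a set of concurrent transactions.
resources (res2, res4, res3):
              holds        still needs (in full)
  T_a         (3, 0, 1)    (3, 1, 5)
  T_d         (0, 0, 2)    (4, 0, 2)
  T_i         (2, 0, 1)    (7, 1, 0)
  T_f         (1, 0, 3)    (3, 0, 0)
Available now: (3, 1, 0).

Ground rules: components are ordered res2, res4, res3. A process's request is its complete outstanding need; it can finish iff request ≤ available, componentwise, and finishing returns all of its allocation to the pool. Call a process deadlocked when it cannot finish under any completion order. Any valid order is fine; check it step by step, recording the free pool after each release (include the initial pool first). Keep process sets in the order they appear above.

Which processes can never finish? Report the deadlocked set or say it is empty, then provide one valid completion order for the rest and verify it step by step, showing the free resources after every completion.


No process is deadlocked.
Key observation: starting with T_f, each completion frees enough for the next — no one is permanently blocked.
One completion order for the rest: T_f, T_d, T_a, T_i. Walking it through:
  pool = (3, 1, 0)
  T_f: need (3, 0, 0) fits (3, 1, 0); releases (1, 0, 3), pool now (4, 1, 3)
  T_d: need (4, 0, 2) fits (4, 1, 3); releases (0, 0, 2), pool now (4, 1, 5)
  T_a: need (3, 1, 5) fits (4, 1, 5); releases (3, 0, 1), pool now (7, 1, 6)
  T_i: need (7, 1, 0) fits (7, 1, 6); releases (2, 0, 1), pool now (9, 1, 7)


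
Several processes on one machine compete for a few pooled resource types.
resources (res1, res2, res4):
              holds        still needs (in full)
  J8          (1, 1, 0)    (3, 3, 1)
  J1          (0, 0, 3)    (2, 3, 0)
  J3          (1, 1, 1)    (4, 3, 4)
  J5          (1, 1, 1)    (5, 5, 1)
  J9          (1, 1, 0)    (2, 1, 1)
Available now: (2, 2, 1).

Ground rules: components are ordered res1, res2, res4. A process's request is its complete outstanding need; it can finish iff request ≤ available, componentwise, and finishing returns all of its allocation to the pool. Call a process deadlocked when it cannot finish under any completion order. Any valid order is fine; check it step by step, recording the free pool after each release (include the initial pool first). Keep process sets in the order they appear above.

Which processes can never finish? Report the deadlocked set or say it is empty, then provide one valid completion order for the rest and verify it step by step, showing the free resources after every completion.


The deadlocked set is empty.
Key observation: no deadlock: J9 fits now, and the freed resources carry the rest through.
A valid finishing order for the others: J9, J1, J8, J3, J5. Verifying each step:
  pool = (2, 2, 1)
  run J9 (needs (2, 1, 1), free (2, 2, 1)); after release of (1, 1, 0) the pool is (3, 3, 1)
  run J1 (needs (2, 3, 0), free (3, 3, 1)); after release of (0, 0, 3) the pool is (3, 3, 4)
  run J8 (needs (3, 3, 1), free (3, 3, 4)); after release of (1, 1, 0) the pool is (4, 4, 4)
  run J3 (needs (4, 3, 4), free (4, 4, 4)); after release of (1, 1, 1) the pool is (5, 5, 5)
  run J5 (needs (5, 5, 1), free (5, 5, 5)); after release of (1, 1, 1) the pool is (6, 6, 6)


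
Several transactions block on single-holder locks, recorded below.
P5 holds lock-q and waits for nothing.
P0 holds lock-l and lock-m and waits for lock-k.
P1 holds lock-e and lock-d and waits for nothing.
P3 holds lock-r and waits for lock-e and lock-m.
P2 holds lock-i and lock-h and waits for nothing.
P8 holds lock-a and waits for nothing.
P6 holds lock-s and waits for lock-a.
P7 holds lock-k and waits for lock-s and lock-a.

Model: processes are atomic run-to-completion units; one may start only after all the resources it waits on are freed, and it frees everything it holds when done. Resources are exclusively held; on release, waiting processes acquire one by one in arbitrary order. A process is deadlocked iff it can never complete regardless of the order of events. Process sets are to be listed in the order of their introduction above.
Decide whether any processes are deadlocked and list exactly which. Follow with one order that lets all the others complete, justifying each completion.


Nothing here is deadlocked.
Key observation: the wait relation is loop-free; peeling off processes with no waits unwinds the whole state.
The rest can finish in the order P8, P6, P7, P0, P1, P3, P5, P2.
Walking it through:
  P8 waits on nothing -> runs at once and releases lock-a
  P6: everything it awaited (lock-a) is free; runs, freeing lock-s
  P7: everything it awaited (lock-s and lock-a) is free; runs, freeing lock-k
  P0: everything it awaited (lock-k) is free; runs, freeing lock-l and lock-m
  P1 waits on nothing -> runs at once and releases lock-e and lock-d
  P3: everything it awaited (lock-e and lock-m) is free; runs, freeing lock-r
  P5 waits on nothing -> runs at once and releases lock-q
  P2 waits on nothing -> runs at once and releases lock-i and lock-h


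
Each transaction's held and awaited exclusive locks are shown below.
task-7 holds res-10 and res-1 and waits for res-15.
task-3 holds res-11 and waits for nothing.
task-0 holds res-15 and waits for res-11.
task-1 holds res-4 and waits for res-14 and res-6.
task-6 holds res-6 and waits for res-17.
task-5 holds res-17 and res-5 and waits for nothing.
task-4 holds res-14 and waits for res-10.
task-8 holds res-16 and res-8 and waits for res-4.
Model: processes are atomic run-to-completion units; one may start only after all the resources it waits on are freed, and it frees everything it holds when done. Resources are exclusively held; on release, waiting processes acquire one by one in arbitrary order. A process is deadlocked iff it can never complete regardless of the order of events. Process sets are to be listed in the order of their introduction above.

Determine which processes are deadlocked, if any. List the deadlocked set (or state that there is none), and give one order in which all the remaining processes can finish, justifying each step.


No process is deadlocked.
Key observation: although several processes wait, no cycle exists — each chain bottoms out at a free runner.
The rest can finish in the order task-3, task-0, task-5, task-6, task-7, task-4, task-1, task-8.
Walking it through:
  task-3: no waits; runs immediately, freeing res-11
  run task-0 (all its waits — res-11 — are resolved); releases res-15
  task-5: no waits; runs immediately, freeing res-17 and res-5
  run task-6 (all its waits — res-17 — are resolved); releases res-6
  run task-7 (all its waits — res-15 — are resolved); releases res-10 and res-1
  run task-4 (all its waits — res-10 — are resolved); releases res-14
  run task-1 (all its waits — res-14 and res-6 — are resolved); releases res-4
  run task-8 (all its waits — res-4 — are resolved); releases res-16 and res-8


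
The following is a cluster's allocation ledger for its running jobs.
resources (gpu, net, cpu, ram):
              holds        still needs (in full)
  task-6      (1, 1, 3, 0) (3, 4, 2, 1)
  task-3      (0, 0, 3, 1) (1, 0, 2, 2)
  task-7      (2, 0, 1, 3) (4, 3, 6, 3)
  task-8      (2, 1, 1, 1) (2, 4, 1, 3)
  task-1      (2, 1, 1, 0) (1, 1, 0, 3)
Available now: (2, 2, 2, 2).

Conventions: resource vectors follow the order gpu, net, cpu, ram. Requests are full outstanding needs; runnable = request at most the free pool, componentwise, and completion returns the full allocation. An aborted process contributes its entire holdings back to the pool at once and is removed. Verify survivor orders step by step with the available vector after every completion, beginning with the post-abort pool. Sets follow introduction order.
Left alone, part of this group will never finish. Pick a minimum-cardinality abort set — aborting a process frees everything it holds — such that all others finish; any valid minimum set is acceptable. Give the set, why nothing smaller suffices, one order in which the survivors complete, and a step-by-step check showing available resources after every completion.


The answer: abort task-6.
Key observation: task-8 was stuck for good until task-6 gave back (1, 1, 3, 0); in the order shown it finishes at step 3.
Why nothing smaller works: aborting no one leaves the state deadlocked as given.
Survivors finish in the order: task-3, task-1, task-8, task-7. Walking it through (pool after the aborts first):
  pool = (3, 3, 5, 2)
  task-3 needs (1, 0, 2, 2) <= (3, 3, 5, 2) -> finishes; pool += (0, 0, 3, 1) = (3, 3, 8, 3)
  task-1 needs (1, 1, 0, 3) <= (3, 3, 8, 3) -> finishes; pool += (2, 1, 1, 0) = (5, 4, 9, 3)
  task-8 needs (2, 4, 1, 3) <= (5, 4, 9, 3) -> finishes; pool += (2, 1, 1, 1) = (7, 5, 10, 4)
  task-7 needs (4, 3, 6, 3) <= (7, 5, 10, 4) -> finishes; pool += (2, 0, 1, 3) = (9, 5, 11, 7)


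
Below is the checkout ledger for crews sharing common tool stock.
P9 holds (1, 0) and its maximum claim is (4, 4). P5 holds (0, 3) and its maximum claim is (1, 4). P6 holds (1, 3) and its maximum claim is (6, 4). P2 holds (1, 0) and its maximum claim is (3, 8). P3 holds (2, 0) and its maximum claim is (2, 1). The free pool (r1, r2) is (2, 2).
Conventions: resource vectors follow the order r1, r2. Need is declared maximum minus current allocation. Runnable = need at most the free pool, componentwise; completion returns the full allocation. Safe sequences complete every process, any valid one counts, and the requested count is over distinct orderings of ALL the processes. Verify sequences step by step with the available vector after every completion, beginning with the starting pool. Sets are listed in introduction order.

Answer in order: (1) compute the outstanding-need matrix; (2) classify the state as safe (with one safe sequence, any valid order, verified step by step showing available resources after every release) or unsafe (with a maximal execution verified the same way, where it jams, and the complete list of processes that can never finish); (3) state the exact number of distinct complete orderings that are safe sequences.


(1) Outstanding need per process (order r1, r2):
  P9: (3, 4)
  P5: (1, 1)
  P6: (5, 1)
  P2: (2, 8)
  P3: (0, 1)
(2) SAFE, for example via the order P5, P3, P9, P6, P2.
Key observation: the order's first zero-slack moment is P6 ((5, 1) needed, (5, 5) free — a requested resource with nothing to spare).
Verifying each step:
  pool = (2, 2)
  P5 needs (1, 1) <= (2, 2) -> finishes; pool += (0, 3) = (2, 5)
  P3 needs (0, 1) <= (2, 5) -> finishes; pool += (2, 0) = (4, 5)
  P9 needs (3, 4) <= (4, 5) -> finishes; pool += (1, 0) = (5, 5)
  P6 needs (5, 1) <= (5, 5) -> finishes; pool += (1, 3) = (6, 8)
  P2 needs (2, 8) <= (6, 8) -> finishes; pool += (1, 0) = (7, 8)
(3) Exactly 2 of the possible complete orderings are safe sequences.


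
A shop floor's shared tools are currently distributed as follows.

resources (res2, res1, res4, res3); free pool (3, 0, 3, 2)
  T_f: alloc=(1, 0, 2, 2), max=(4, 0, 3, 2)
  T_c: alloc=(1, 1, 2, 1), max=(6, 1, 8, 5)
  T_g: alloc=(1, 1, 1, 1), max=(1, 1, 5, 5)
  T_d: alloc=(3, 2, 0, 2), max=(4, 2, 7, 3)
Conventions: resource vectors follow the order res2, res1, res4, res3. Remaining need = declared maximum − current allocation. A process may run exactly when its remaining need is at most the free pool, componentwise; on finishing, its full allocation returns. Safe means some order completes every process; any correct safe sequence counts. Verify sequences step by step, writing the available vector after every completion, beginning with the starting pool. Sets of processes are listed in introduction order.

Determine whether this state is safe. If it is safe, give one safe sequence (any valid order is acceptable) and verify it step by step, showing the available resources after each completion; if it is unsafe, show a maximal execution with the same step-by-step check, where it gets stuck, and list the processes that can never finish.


The state is SAFE; one workable sequence: T_f, T_g, T_c, T_d.
Key observation: at T_f the run first touches a limit — (3, 0, 1, 0) against (3, 0, 3, 2), exact on a resource it actually requests.
Check, step by step:
  pool = (3, 0, 3, 2)
  run T_f (needs (3, 0, 1, 0), free (3, 0, 3, 2)); after release of (1, 0, 2, 2) the pool is (4, 0, 5, 4)
  run T_g (needs (0, 0, 4, 4), free (4, 0, 5, 4)); after release of (1, 1, 1, 1) the pool is (5, 1, 6, 5)
  run T_c (needs (5, 0, 6, 4), free (5, 1, 6, 5)); after release of (1, 1, 2, 1) the pool is (6, 2, 8, 6)
  run T_d (needs (1, 0, 7, 1), free (6, 2, 8, 6)); after release of (3, 2, 0, 2) the pool is (9, 4, 8, 8)


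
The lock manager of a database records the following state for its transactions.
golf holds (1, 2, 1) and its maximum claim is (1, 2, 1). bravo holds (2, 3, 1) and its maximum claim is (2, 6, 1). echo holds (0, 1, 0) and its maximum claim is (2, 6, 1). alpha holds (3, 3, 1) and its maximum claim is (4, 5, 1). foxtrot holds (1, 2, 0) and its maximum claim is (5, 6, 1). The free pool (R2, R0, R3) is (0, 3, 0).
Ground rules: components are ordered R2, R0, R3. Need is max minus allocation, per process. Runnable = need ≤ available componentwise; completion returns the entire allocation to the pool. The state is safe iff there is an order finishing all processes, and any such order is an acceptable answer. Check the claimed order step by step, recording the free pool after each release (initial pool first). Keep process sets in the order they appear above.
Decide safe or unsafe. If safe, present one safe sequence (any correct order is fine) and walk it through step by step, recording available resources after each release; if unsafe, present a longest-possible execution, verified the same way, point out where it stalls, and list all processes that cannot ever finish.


SAFE — a valid safe sequence is bravo, alpha, foxtrot, golf, echo.
Key observation: the order's first zero-slack moment is bravo ((0, 3, 0) needed, (0, 3, 0) free — a requested resource with nothing to spare).
Verifying each step:
  pool = (0, 3, 0)
  bravo needs (0, 3, 0) <= (0, 3, 0) -> finishes; pool += (2, 3, 1) = (2, 6, 1)
  alpha needs (1, 2, 0) <= (2, 6, 1) -> finishes; pool += (3, 3, 1) = (5, 9, 2)
  foxtrot needs (4, 4, 1) <= (5, 9, 2) -> finishes; pool += (1, 2, 0) = (6, 11, 2)
  golf needs (0, 0, 0) <= (6, 11, 2) -> finishes; pool += (1, 2, 1) = (7, 13, 3)
  echo needs (2, 5, 1) <= (7, 13, 3) -> finishes; pool += (0, 1, 0) = (7, 14, 3)


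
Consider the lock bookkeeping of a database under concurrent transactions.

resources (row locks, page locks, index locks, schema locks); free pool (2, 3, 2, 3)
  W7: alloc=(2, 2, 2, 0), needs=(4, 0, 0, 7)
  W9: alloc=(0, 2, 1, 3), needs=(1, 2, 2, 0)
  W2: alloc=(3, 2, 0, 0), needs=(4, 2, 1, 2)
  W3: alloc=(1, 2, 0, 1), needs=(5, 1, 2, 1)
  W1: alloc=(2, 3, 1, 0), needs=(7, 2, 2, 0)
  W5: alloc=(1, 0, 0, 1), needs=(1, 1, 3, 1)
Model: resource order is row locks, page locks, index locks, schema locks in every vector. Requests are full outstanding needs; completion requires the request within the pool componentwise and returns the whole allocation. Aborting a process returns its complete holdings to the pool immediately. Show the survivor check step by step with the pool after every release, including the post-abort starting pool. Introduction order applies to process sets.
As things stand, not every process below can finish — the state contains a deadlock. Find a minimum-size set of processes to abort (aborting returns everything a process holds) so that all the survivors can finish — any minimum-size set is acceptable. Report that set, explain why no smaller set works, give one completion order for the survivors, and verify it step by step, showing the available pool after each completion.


Minimum abort set: W1.
Key observation: before aborting W1, W2 was permanently blocked — no order could ever run it; afterwards it completes at step 3.
Minimality: the empty abort set fails — the state is deadlocked as it stands.
One survivor order: W5, W9, W2, W7, W3. Verifying each step (post-abort pool first):
  pool = (4, 6, 3, 3)
  run W5 (needs (1, 1, 3, 1), free (4, 6, 3, 3)); after release of (1, 0, 0, 1) the pool is (5, 6, 3, 4)
  run W9 (needs (1, 2, 2, 0), free (5, 6, 3, 4)); after release of (0, 2, 1, 3) the pool is (5, 8, 4, 7)
  run W2 (needs (4, 2, 1, 2), free (5, 8, 4, 7)); after release of (3, 2, 0, 0) the pool is (8, 10, 4, 7)
  run W7 (needs (4, 0, 0, 7), free (8, 10, 4, 7)); after release of (2, 2, 2, 0) the pool is (10, 12, 6, 7)
  run W3 (needs (5, 1, 2, 1), free (10, 12, 6, 7)); after release of (1, 2, 0, 1) the pool is (11, 14, 6, 8)


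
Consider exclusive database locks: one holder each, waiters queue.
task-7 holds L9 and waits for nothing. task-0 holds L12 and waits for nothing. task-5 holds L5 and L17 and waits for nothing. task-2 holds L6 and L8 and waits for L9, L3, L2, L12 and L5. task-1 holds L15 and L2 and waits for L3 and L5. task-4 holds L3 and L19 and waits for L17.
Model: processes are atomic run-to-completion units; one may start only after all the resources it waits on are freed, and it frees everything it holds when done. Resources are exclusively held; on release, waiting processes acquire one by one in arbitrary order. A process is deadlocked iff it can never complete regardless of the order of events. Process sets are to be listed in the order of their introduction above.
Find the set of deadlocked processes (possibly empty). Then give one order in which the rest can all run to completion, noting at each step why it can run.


No process is deadlocked.
Key observation: the wait graph is acyclic; completion cascades from the unblocked processes through everyone else.
A valid finishing order for the others: task-5, task-7, task-0, task-4, task-1, task-2.
Walking it through:
  run task-5 (it waits on nothing); releases L5 and L17
  run task-7 (it waits on nothing); releases L9
  run task-0 (it waits on nothing); releases L12
  task-4 waits on L17 — all released -> runs and releases L3 and L19
  task-1 waits on L3 and L5 — all released -> runs and releases L15 and L2
  task-2 waits on L9, L3, L2, L12 and L5 — all released -> runs and releases L6 and L8


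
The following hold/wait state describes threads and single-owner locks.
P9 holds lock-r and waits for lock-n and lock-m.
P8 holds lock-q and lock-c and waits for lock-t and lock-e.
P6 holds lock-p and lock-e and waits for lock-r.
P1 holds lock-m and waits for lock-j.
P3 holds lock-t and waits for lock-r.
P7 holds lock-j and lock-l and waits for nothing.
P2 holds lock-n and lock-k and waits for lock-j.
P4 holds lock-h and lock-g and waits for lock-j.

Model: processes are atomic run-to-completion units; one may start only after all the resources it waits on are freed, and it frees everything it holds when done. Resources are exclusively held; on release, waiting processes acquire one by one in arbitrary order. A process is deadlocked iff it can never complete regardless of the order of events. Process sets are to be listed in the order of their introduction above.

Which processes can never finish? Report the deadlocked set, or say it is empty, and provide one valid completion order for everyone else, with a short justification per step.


The deadlocked set is empty.
Key observation: the waits form no ring: some process can always run, and its releases unblock the others one by one.
The rest can finish in the order P7, P2, P1, P9, P6, P4, P3, P8.
Verifying each step:
  P7 waits on nothing -> runs at once and releases lock-j and lock-l
  run P2 (all its waits — lock-j — are resolved); releases lock-n and lock-k
  run P1 (all its waits — lock-j — are resolved); releases lock-m
  run P9 (all its waits — lock-n and lock-m — are resolved); releases lock-r
  run P6 (all its waits — lock-r — are resolved); releases lock-p and lock-e
  run P4 (all its waits — lock-j — are resolved); releases lock-h and lock-g
  run P3 (all its waits — lock-r — are resolved); releases lock-t
  run P8 (all its waits — lock-t and lock-e — are resolved); releases lock-q and lock-c


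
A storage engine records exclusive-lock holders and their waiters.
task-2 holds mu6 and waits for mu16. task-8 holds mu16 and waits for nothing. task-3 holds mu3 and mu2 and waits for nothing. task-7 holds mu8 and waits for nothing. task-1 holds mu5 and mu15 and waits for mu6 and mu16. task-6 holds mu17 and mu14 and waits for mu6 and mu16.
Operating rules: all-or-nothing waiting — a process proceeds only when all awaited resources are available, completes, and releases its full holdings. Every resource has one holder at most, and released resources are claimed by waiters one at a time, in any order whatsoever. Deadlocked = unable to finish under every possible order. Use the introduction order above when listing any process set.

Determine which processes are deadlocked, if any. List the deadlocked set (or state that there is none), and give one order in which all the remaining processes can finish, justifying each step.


The deadlocked set is empty.
Key observation: there is no circular wait here — follow any chain and it reaches a process that is free to run now.
The rest can finish in the order task-8, task-2, task-1, task-7, task-3, task-6.
Step-by-step check:
  run task-8 (it waits on nothing); releases mu16
  task-2: everything it awaited (mu16) is free; runs, freeing mu6
  task-1: everything it awaited (mu6 and mu16) is free; runs, freeing mu5 and mu15
  run task-7 (it waits on nothing); releases mu8
  run task-3 (it waits on nothing); releases mu3 and mu2
  task-6: everything it awaited (mu6 and mu16) is free; runs, freeing mu17 and mu14


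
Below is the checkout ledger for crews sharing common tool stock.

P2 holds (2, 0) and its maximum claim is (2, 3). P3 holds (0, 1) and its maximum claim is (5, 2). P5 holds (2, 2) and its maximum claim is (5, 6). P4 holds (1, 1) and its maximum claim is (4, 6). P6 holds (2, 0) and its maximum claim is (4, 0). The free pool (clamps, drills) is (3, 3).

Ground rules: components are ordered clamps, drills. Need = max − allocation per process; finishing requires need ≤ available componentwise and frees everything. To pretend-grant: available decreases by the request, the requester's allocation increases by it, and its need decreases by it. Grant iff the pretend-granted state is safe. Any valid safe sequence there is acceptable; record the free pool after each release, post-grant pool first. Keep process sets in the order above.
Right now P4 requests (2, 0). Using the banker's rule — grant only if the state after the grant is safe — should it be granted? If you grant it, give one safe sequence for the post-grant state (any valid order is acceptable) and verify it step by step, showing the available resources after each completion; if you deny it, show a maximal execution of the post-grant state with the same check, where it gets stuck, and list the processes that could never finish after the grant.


GRANT. The post-grant state is safe; one safe sequence: P2, P6, P3, P5, P4.
Key observation: with (1, 3) left after the transfer, P2 can run at once — the state stays safe.
Step-by-step check of the post-grant state:
  pool = (1, 3)
  P2: need (0, 3) fits (1, 3); releases (2, 0), pool now (3, 3)
  P6: need (2, 0) fits (3, 3); releases (2, 0), pool now (5, 3)
  P3: need (5, 1) fits (5, 3); releases (0, 1), pool now (5, 4)
  P5: need (3, 4) fits (5, 4); releases (2, 2), pool now (7, 6)
  P4: need (1, 5) fits (7, 6); releases (3, 1), pool now (10, 7)


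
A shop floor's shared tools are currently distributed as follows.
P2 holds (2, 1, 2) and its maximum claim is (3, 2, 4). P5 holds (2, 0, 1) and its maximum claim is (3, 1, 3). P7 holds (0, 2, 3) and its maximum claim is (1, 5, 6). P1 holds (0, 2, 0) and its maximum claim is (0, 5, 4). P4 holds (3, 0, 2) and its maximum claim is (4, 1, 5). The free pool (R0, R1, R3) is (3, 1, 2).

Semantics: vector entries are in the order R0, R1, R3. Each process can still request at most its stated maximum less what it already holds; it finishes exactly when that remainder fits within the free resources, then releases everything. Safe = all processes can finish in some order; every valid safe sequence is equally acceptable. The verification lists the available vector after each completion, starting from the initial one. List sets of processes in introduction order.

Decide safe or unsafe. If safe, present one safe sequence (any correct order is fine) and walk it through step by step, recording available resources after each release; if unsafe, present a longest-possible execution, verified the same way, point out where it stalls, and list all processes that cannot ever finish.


UNSAFE — no complete ordering exists.
Key observation: R1 is the bottleneck — with P2, P4, P5 done the pool holds (10, 2, 7), short of every remaining need.
The run P2, P4, P5 cannot be extended any further. Walking it through:
  pool = (3, 1, 2)
  P2: need (1, 1, 2) fits (3, 1, 2); releases (2, 1, 2), pool now (5, 2, 4)
  P4: need (1, 1, 3) fits (5, 2, 4); releases (3, 0, 2), pool now (8, 2, 6)
  P5: need (1, 1, 2) fits (8, 2, 6); releases (2, 0, 1), pool now (10, 2, 7)
  P7 cannot run: need (1, 3, 3) vs free (10, 2, 7) (insufficient R1)
  P1 cannot run: need (0, 3, 4) vs free (10, 2, 7) (insufficient R1)
Processes that can never finish: P7 and P1.


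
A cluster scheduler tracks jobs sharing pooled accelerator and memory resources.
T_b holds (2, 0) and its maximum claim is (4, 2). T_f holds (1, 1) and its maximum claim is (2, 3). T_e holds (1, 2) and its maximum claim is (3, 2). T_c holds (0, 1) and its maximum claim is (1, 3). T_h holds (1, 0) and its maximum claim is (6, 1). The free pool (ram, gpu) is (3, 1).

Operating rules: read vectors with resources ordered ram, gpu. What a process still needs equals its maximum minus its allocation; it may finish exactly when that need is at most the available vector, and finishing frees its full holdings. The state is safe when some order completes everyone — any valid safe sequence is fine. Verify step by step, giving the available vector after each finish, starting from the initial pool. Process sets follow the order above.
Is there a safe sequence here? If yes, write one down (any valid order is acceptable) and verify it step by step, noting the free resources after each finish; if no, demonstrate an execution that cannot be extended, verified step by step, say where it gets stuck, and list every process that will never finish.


SAFE, for example via the order T_e, T_f, T_c, T_h, T_b.
Key observation: reading the order forward, T_h is the first process whose need (5, 1) meets the free pool (5, 5) exactly on a resource it requests.
Step-by-step check:
  pool = (3, 1)
  run T_e (needs (2, 0), free (3, 1)); after release of (1, 2) the pool is (4, 3)
  run T_f (needs (1, 2), free (4, 3)); after release of (1, 1) the pool is (5, 4)
  run T_c (needs (1, 2), free (5, 4)); after release of (0, 1) the pool is (5, 5)
  run T_h (needs (5, 1), free (5, 5)); after release of (1, 0) the pool is (6, 5)
  run T_b (needs (2, 2), free (6, 5)); after release of (2, 0) the pool is (8, 5)


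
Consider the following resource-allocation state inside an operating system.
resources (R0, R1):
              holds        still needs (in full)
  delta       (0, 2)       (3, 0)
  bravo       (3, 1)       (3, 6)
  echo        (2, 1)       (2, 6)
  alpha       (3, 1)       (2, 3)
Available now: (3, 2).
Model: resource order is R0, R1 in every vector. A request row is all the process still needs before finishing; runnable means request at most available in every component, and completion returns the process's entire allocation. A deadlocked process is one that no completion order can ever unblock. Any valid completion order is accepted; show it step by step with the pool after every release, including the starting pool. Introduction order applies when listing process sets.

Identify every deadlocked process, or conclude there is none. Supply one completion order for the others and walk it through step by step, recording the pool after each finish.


The deadlocked set is bravo and echo.
Key observation: the wall is R1: completing delta, alpha brings the pool only to (6, 5), and all the rest need more.
A valid finishing order for the others: delta, alpha. Verifying each step:
  pool = (3, 2)
  run delta (needs (3, 0), free (3, 2)); after release of (0, 2) the pool is (3, 4)
  run alpha (needs (2, 3), free (3, 4)); after release of (3, 1) the pool is (6, 5)
None of the blocked processes ever fits:
  bravo cannot run: need (3, 6) vs free (6, 5) (insufficient R1)
  echo cannot run: need (2, 6) vs free (6, 5) (insufficient R1)


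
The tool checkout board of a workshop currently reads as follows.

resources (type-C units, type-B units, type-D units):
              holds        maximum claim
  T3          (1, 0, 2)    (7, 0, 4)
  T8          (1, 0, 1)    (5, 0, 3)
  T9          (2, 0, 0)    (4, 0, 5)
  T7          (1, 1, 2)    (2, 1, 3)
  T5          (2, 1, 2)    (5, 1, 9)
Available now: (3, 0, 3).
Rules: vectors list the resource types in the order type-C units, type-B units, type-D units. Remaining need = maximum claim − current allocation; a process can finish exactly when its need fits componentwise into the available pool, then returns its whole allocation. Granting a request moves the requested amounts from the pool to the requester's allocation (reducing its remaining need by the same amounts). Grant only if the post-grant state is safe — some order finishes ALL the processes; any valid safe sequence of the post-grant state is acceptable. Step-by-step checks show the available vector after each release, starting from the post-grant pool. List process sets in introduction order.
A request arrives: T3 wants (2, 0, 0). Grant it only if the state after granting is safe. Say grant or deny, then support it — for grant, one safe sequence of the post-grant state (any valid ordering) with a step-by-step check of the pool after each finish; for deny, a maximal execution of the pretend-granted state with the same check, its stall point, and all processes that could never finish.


GRANT — the state after the grant stays safe, e.g. via T7, T9, T8, T3, T5.
Key observation: after the grant the pool drops to (1, 0, 3), which still lets T7 finish first and unwind the rest.
Verifying the post-grant state step by step:
  pool = (1, 0, 3)
  run T7 (needs (1, 0, 1), free (1, 0, 3)); after release of (1, 1, 2) the pool is (2, 1, 5)
  run T9 (needs (2, 0, 5), free (2, 1, 5)); after release of (2, 0, 0) the pool is (4, 1, 5)
  run T8 (needs (4, 0, 2), free (4, 1, 5)); after release of (1, 0, 1) the pool is (5, 1, 6)
  run T3 (needs (4, 0, 2), free (5, 1, 6)); after release of (3, 0, 2) the pool is (8, 1, 8)
  run T5 (needs (3, 0, 7), free (8, 1, 8)); after release of (2, 1, 2) the pool is (10, 2, 10)
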